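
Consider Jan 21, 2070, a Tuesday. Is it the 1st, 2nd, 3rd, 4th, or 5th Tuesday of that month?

3rd

Day 21 falls in week ⌈21/7⌉ of the month.
Days 1–7 hold the 1st Tuesday, 8–14 the 2nd, 15–21 the 3rd, 22–28 the 4th, 29–31 the 5th.
21 is in the range for the 3rd.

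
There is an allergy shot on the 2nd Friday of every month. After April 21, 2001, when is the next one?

May 11, 2001

April 2001 starts on a Sunday; its first Friday is the 6th, so the 2nd Friday is the 13th — April 13, 2001.
That is not after April 21, 2001, so look at May 2001.
May 2001 starts on a Tuesday; its first Friday is the 4th, so the 2nd Friday is the 11th — May 11, 2001.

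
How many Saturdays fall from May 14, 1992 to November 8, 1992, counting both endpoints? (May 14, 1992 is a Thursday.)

May 14, 1992 is a Thursday; the first Saturday on or after it is May 16, 1992 (2 days later).
From May 16, 1992 to November 8, 1992: 15 + 30 + 31 + 31 + 30 + 31 + 8 = 176 days (rest of May, June, July, August, September, October, November).
176 ÷ 7 = 25 full weeks with remainder 1, so 25 more Saturdays after the first → 26.

26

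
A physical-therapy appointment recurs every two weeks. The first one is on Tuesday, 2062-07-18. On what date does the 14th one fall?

2063-01-16

The 14th occurrence is 13 intervals after the first: 13 × 14 = 182 days after 2062-07-18.
July has 31 days — 13 days to the end of July leaves 169.
August has 31 days (138 left).
September has 30 days (108 left).
October has 31 days (77 left).
November has 30 days (47 left).
December has 31 days (16 left).
16 days into January → 2063-01-16.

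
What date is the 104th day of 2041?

14 April 2041

January has 31 days (104 − 31 = 73 remain).
February has 28 days (73 − 28 = 45 remain).
March has 31 days (45 − 31 = 14 remain).
14 into April → April 14.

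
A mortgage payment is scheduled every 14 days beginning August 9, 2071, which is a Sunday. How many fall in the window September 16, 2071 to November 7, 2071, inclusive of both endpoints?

4

Occurrences land 14·i days after August 9, 2071 for i = 0, 1, 2, …
September 16, 2071 is 38 days after the start; 38 ÷ 14 = 2 remainder 10; since the remainder is 10, round up to i = 3. First occurrence in the window: #4 on September 20, 2071 (3×14 = 42 days in).
November 7, 2071 is 90 days after the start; 90 ÷ 14 = 6 remainder 6. Last occurrence in the window: #7 on November 1, 2071.
Occurrences #4 through #7: 4 in total.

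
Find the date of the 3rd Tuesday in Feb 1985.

Feb 19, 1985

Feb 1985 begins on a Friday, so the first Tuesday is Feb 5 (4 days later).
The 3rd Tuesday is 2 weeks later: 5 + 14 = 19.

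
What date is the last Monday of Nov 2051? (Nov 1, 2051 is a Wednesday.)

Nov 2051 begins on a Wednesday, so the first Monday is Nov 6 (5 days later).
Nov 2051 has 30 days. Adding weeks: 6, 13, 20, 27 — the last one ≤ 30 is the 27th.

Nov 27, 2051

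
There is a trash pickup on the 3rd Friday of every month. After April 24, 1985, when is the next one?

May 17, 1985

April 1985 starts on a Monday; its first Friday is the 5th, so the 3rd Friday is the 19th — April 19, 1985.
That is not after April 24, 1985, so look at May 1985.
May 1985 starts on a Wednesday; its first Friday is the 3rd, so the 3rd Friday is the 17th — May 17, 1985.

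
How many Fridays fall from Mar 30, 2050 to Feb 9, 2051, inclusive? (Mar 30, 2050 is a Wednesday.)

45

Mar 30, 2050 is a Wednesday; the first Friday on or after it is Apr 1, 2050 (2 days later).
From Apr 1, 2050 to Feb 9, 2051: 29 + 31 + 30 + 31 + 31 + 30 + 31 + 30 + 31 + 31 + 9 = 314 days (rest of Apr, May, Jun, Jul, Aug, Sep, Oct, Nov, Dec, Jan, Feb).
314 ÷ 7 = 44 full weeks with remainder 6, so 44 more Fridays after the first → 45.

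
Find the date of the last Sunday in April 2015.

April 26, 2015

The first Sunday of April 2015 is April 5.
April 2015 has 30 days. Adding weeks: 5, 12, 19, 26 — the last one ≤ 30 is the 26th.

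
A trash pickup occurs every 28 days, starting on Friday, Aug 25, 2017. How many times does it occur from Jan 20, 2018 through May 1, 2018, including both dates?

3

Occurrences land 28·i days after Aug 25, 2017 for i = 0, 1, 2, …
Jan 20, 2018 is 148 days after the start; 148 ÷ 28 = 5 remainder 8; since the remainder is 8, round up to i = 6. First occurrence in the window: #7 on Feb 9, 2018 (6×28 = 168 days in).
May 1, 2018 is 249 days after the start; 249 ÷ 28 = 8 remainder 25. Last occurrence in the window: #9 on Apr 6, 2018.
Occurrences #7 through #9: 3 in total.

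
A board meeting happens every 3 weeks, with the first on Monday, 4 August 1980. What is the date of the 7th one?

8 December 1980

The 7th occurrence is 6 intervals after the first: 6 × 21 = 126 days after 4 August 1980.
August has 31 days — 27 days to the end of August leaves 99.
September has 30 days (69 left).
October has 31 days (38 left).
November has 30 days (8 left).
8 days into December → 8 December 1980.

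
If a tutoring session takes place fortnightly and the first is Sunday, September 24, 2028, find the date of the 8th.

The 8th occurrence is 7 intervals after the first: 7 × 14 = 98 days after September 24, 2028.
September has 30 days — 6 days to the end of September leaves 92.
October has 31 days (61 left).
November has 30 days (31 left).
31 days into December → December 31, 2028.

December 31, 2028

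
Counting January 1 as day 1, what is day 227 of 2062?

15 August 2062

January has 31 days (227 − 31 = 196 remain).
February has 28 days (196 − 28 = 168 remain).
March has 31 days (168 − 31 = 137 remain).
April has 30 days (137 − 30 = 107 remain).
May has 31 days (107 − 31 = 76 remain).
June has 30 days (76 − 30 = 46 remain).
July has 31 days (46 − 31 = 15 remain).
15 into August → August 15.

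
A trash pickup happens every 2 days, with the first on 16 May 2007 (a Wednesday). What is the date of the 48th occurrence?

The 48th occurrence is 47 intervals after the first: 47 × 2 = 94 days after 16 May 2007.
May has 31 days — 15 days to the end of May leaves 79.
June has 30 days (49 left).
July has 31 days (18 left).
18 days into August → 18 August 2007.

18 August 2007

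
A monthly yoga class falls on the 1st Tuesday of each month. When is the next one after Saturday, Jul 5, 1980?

Aug 5, 1980

Jul 1980 starts on a Tuesday, so its 1st Tuesday is Jul 1, 1980.
That is not after Jul 5, 1980, so look at Aug 1980.
Aug 1980 starts on a Friday, so its 1st Tuesday is Aug 5, 1980 (4 days in).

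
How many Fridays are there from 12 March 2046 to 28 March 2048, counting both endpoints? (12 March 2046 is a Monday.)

12 March 2046 is a Monday; the first Friday on or after it is 16 March 2046 (4 days later).
From 16 March 2046 to 28 March 2048: 290 + 365 + 88 = 743 days (rest of 2046, 2047, to 28 March 2048 in 2048).
743 ÷ 7 = 106 full weeks with remainder 1, so 106 more Fridays after the first → 107.

107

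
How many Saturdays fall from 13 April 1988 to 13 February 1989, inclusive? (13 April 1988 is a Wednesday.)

13 April 1988 is a Wednesday; the first Saturday on or after it is 16 April 1988 (3 days later).
From 16 April 1988 to 13 February 1989: 14 + 31 + 30 + 31 + 31 + 30 + 31 + 30 + 31 + 31 + 13 = 303 days (rest of April, May, June, July, August, September, October, November, December, January, February).
303 ÷ 7 = 43 full weeks with remainder 2, so 43 more Saturdays after the first → 44.

44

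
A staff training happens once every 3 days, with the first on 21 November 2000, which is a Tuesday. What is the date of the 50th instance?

The 50th occurrence is 49 intervals after the first: 49 × 3 = 147 days after 21 November 2000.
November has 30 days — 9 days to the end of November leaves 138.
December has 31 days (107 left).
January has 31 days (76 left).
February has 28 days (48 left).
March has 31 days (17 left).
17 days into April → 17 April 2001.

17 April 2001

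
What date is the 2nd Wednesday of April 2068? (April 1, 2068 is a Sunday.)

April 2068 begins on a Sunday, so the first Wednesday is April 4 (3 days later).
The 2nd Wednesday is 1 weeks later: 4 + 7 = 11.

April 11, 2068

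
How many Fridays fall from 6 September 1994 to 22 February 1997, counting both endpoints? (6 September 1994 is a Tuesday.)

6 September 1994 is a Tuesday; the first Friday on or after it is 9 September 1994 (3 days later).
From 9 September 1994 to 22 February 1997: 113 + 365 + 366 + 53 = 897 days (rest of 1994, 1995, 1996, to 22 February 1997 in 1997).
897 ÷ 7 = 128 full weeks with remainder 1, so 128 more Fridays after the first → 129.

129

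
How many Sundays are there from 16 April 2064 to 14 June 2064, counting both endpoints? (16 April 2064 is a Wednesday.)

8

16 April 2064 is a Wednesday; the first Sunday on or after it is 20 April 2064 (4 days later).
From 20 April 2064 to 14 June 2064: 10 + 31 + 14 = 55 days (rest of April, May, June).
55 ÷ 7 = 7 full weeks with remainder 6, so 7 more Sundays after the first → 8.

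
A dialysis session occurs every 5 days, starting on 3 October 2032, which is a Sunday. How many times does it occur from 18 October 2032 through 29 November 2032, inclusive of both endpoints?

9

Occurrences land 5·i days after 3 October 2032 for i = 0, 1, 2, …
18 October 2032 is 15 days after the start; 15 ÷ 5 = 3 remainder 0. First occurrence in the window: #4 on 18 October 2032 (3×5 = 15 days in).
29 November 2032 is 57 days after the start; 57 ÷ 5 = 11 remainder 2. Last occurrence in the window: #12 on 27 November 2032.
Occurrences #4 through #12: 9 in total.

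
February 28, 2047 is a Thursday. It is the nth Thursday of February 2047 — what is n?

4th

Day 28 falls in week ⌈28/7⌉ of the month.
Days 1–7 hold the 1st Thursday, 8–14 the 2nd, 15–21 the 3rd, 22–28 the 4th, 29–31 the 5th.
28 is in the range for the 4th.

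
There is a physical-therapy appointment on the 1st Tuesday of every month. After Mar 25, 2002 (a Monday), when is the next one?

Mar 2002 starts on a Friday, so its 1st Tuesday is Mar 5, 2002 (4 days in).
That is not after Mar 25, 2002, so look at Apr 2002.
Apr 2002 starts on a Monday, so its 1st Tuesday is Apr 2, 2002 (1 day in).

Apr 2, 2002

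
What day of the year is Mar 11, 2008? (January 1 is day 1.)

71

Days in months before Mar: 31 + 29 = 60.
Plus 11 days into Mar → day 71.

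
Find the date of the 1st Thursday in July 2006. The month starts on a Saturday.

2006-07-06

July 2006 begins on a Saturday, so the first Thursday is July 6 (5 days later).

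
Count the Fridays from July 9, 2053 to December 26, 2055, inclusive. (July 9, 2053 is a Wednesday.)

July 9, 2053 is a Wednesday; the first Friday on or after it is July 11, 2053 (2 days later).
From July 11, 2053 to December 26, 2055: 173 + 365 + 360 = 898 days (rest of 2053, 2054, to December 26, 2055 in 2055).
898 ÷ 7 = 128 full weeks with remainder 2, so 128 more Fridays after the first → 129.

129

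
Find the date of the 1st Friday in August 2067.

August 2067 begins on a Monday, so the first Friday is August 5 (4 days later).

August 5, 2067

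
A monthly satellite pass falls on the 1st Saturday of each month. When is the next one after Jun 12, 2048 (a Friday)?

Jul 4, 2048

Jun 2048 starts on a Monday, so its 1st Saturday is Jun 6, 2048 (5 days in).
That is not after Jun 12, 2048, so look at Jul 2048.
Jul 2048 starts on a Wednesday, so its 1st Saturday is Jul 4, 2048 (3 days in).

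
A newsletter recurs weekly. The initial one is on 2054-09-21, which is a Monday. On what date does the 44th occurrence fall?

The 44th occurrence is 43 intervals after the first: 43 × 7 = 301 days after 2054-09-21.
September has 30 days — 9 days to the end of September leaves 292.
October has 31 days (261 left).
November has 30 days (231 left).
December has 31 days (200 left).
January has 31 days (169 left).
February has 28 days (141 left).
March has 31 days (110 left).
April has 30 days (80 left).
May has 31 days (49 left).
June has 30 days (19 left).
19 days into July → 2055-07-19.

2055-07-19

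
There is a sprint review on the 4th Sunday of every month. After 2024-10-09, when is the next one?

2024-10-27

October 2024 starts on a Tuesday; its first Sunday is the 6th, so the 4th Sunday is the 27th — 2024-10-27.
2024-10-27 is after 2024-10-09, so that is the next one.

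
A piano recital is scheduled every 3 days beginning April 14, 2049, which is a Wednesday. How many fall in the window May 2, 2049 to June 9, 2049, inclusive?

13

Occurrences land 3·i days after April 14, 2049 for i = 0, 1, 2, …
May 2, 2049 is 18 days after the start; 18 ÷ 3 = 6 remainder 0. First occurrence in the window: #7 on May 2, 2049 (6×3 = 18 days in).
June 9, 2049 is 56 days after the start; 56 ÷ 3 = 18 remainder 2. Last occurrence in the window: #19 on June 7, 2049.
Occurrences #7 through #19: 13 in total.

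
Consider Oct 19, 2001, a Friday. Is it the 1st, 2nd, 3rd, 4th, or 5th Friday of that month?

3rd

Day 19 falls in week ⌈19/7⌉ of the month.
Days 1–7 hold the 1st Friday, 8–14 the 2nd, 15–21 the 3rd, 22–28 the 4th, 29–31 the 5th.
19 is in the range for the 3rd.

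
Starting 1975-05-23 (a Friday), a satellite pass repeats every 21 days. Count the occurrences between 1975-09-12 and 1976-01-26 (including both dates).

6

Occurrences land 21·i days after 1975-05-23 for i = 0, 1, 2, …
1975-09-12 is 112 days after the start; 112 ÷ 21 = 5 remainder 7; since the remainder is 7, round up to i = 6. First occurrence in the window: #7 on 1975-09-26 (6×21 = 126 days in).
1976-01-26 is 248 days after the start; 248 ÷ 21 = 11 remainder 17. Last occurrence in the window: #12 on 1976-01-09.
Occurrences #7 through #12: 6 in total.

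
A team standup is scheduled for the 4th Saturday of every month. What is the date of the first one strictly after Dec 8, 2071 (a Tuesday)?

Dec 26, 2071

Dec 2071 starts on a Tuesday; its first Saturday is the 5th, so the 4th Saturday is the 26th — Dec 26, 2071.
Dec 26, 2071 is after Dec 8, 2071, so that is the next one.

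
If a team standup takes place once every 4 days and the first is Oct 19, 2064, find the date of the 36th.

Mar 8, 2065

The 36th occurrence is 35 intervals after the first: 35 × 4 = 140 days after Oct 19, 2064.
Oct has 31 days — 12 days to the end of Oct leaves 128.
Nov has 30 days (98 left).
Dec has 31 days (67 left).
Jan has 31 days (36 left).
Feb has 28 days (8 left).
8 days into Mar → Mar 8, 2065.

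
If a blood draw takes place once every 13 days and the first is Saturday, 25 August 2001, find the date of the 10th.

20 December 2001

The 10th occurrence is 9 intervals after the first: 9 × 13 = 117 days after 25 August 2001.
August has 31 days — 6 days to the end of August leaves 111.
September has 30 days (81 left).
October has 31 days (50 left).
November has 30 days (20 left).
20 days into December → 20 December 2001.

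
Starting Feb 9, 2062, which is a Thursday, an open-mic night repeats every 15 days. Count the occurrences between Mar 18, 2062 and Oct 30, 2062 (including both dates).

15

Occurrences land 15·i days after Feb 9, 2062 for i = 0, 1, 2, …
Mar 18, 2062 is 37 days after the start; 37 ÷ 15 = 2 remainder 7; since the remainder is 7, round up to i = 3. First occurrence in the window: #4 on Mar 26, 2062 (3×15 = 45 days in).
Oct 30, 2062 is 263 days after the start; 263 ÷ 15 = 17 remainder 8. Last occurrence in the window: #18 on Oct 22, 2062.
Occurrences #4 through #18: 15 in total.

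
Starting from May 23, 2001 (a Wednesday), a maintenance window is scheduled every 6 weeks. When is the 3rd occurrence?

The 3rd occurrence is 2 intervals after the first: 2 × 42 = 84 days after May 23, 2001.
May has 31 days — 8 days to the end of May leaves 76.
Jun has 30 days (46 left).
Jul has 31 days (15 left).
15 days into Aug → Aug 15, 2001.

Aug 15, 2001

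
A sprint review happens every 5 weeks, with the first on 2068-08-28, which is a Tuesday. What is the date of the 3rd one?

2068-11-06

The 3rd occurrence is 2 intervals after the first: 2 × 35 = 70 days after 2068-08-28.
August has 31 days — 3 days to the end of August leaves 67.
September has 30 days (37 left).
October has 31 days (6 left).
6 days into November → 2068-11-06.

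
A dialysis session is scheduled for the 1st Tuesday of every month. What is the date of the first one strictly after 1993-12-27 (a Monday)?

1994-01-04

December 1993 starts on a Wednesday, so its 1st Tuesday is 1993-12-07 (6 days in).
That is not after 1993-12-27, so look at January 1994.
January 1994 starts on a Saturday, so its 1st Tuesday is 1994-01-04 (3 days in).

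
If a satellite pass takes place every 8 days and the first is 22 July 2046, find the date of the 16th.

19 November 2046

The 16th occurrence is 15 intervals after the first: 15 × 8 = 120 days after 22 July 2046.
July has 31 days — 9 days to the end of July leaves 111.
August has 31 days (80 left).
September has 30 days (50 left).
October has 31 days (19 left).
19 days into November → 19 November 2046.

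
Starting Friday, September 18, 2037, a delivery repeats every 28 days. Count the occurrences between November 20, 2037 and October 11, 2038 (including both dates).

11

Occurrences land 28·i days after September 18, 2037 for i = 0, 1, 2, …
November 20, 2037 is 63 days after the start; 63 ÷ 28 = 2 remainder 7; since the remainder is 7, round up to i = 3. First occurrence in the window: #4 on December 11, 2037 (3×28 = 84 days in).
October 11, 2038 is 388 days after the start; 388 ÷ 28 = 13 remainder 24. Last occurrence in the window: #14 on September 17, 2038.
Occurrences #4 through #14: 11 in total.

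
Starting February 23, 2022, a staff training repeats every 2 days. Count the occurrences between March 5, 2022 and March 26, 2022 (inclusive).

11

Occurrences land 2·i days after February 23, 2022 for i = 0, 1, 2, …
March 5, 2022 is 10 days after the start; 10 ÷ 2 = 5 remainder 0. First occurrence in the window: #6 on March 5, 2022 (5×2 = 10 days in).
March 26, 2022 is 31 days after the start; 31 ÷ 2 = 15 remainder 1. Last occurrence in the window: #16 on March 25, 2022.
Occurrences #6 through #16: 11 in total.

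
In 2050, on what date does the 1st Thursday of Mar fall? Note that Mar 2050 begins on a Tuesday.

Mar 3, 2050

Mar 2050 begins on a Tuesday, so the first Thursday is Mar 3 (2 days later).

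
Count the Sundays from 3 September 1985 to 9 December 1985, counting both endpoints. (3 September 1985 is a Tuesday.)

3 September 1985 is a Tuesday; the first Sunday on or after it is 8 September 1985 (5 days later).
From 8 September 1985 to 9 December 1985: 22 + 31 + 30 + 9 = 92 days (rest of September, October, November, December).
92 ÷ 7 = 13 full weeks with remainder 1, so 13 more Sundays after the first → 14.

14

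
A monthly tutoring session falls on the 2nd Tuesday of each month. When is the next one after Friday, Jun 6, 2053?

Jun 2053 starts on a Sunday; its first Tuesday is the 3rd, so the 2nd Tuesday is the 10th — Jun 10, 2053.
Jun 10, 2053 is after Jun 6, 2053, so that is the next one.

Jun 10, 2053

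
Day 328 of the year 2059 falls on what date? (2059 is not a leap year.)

November 24, 2059

January has 31 days (328 − 31 = 297 remain).
February has 28 days (297 − 28 = 269 remain).
March has 31 days (269 − 31 = 238 remain).
April has 30 days (238 − 30 = 208 remain).
May has 31 days (208 − 31 = 177 remain).
June has 30 days (177 − 30 = 147 remain).
July has 31 days (147 − 31 = 116 remain).
August has 31 days (116 − 31 = 85 remain).
September has 30 days (85 − 30 = 55 remain).
October has 31 days (55 − 31 = 24 remain).
24 into November → November 24.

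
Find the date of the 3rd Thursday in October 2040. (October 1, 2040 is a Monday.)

October 2040 begins on a Monday, so the first Thursday is October 4 (3 days later).
The 3rd Thursday is 2 weeks later: 4 + 14 = 18.

2040-10-18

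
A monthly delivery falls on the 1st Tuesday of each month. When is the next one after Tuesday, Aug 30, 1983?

Sep 6, 1983

Aug 1983 starts on a Monday, so its 1st Tuesday is Aug 2, 1983 (1 day in).
That is not after Aug 30, 1983, so look at Sep 1983.
Sep 1983 starts on a Thursday, so its 1st Tuesday is Sep 6, 1983 (5 days in).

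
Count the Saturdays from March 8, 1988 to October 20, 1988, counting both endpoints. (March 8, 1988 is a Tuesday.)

32

March 8, 1988 is a Tuesday; the first Saturday on or after it is March 12, 1988 (4 days later).
From March 12, 1988 to October 20, 1988: 19 + 30 + 31 + 30 + 31 + 31 + 30 + 20 = 222 days (rest of March, April, May, June, July, August, September, October).
222 ÷ 7 = 31 full weeks with remainder 5, so 31 more Saturdays after the first → 32.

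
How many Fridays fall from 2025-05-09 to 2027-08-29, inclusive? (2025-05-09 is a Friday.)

121

2025-05-09 is a Friday; the first Friday on or after it is 2025-05-09.
From 2025-05-09 to 2027-08-29: 236 + 365 + 241 = 842 days (rest of 2025, 2026, to 2027-08-29 in 2027).
842 ÷ 7 = 120 full weeks with remainder 2, so 120 more Fridays after the first → 121.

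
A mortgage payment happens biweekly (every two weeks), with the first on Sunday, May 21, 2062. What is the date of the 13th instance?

The 13th occurrence is 12 intervals after the first: 12 × 14 = 168 days after May 21, 2062.
May has 31 days — 10 days to the end of May leaves 158.
June has 30 days (128 left).
July has 31 days (97 left).
August has 31 days (66 left).
September has 30 days (36 left).
October has 31 days (5 left).
5 days into November → November 5, 2062.

November 5, 2062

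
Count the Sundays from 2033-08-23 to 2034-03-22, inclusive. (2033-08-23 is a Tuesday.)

30

2033-08-23 is a Tuesday; the first Sunday on or after it is 2033-08-28 (5 days later).
From 2033-08-28 to 2034-03-22: 3 + 30 + 31 + 30 + 31 + 31 + 28 + 22 = 206 days (rest of August, September, October, November, December, January, February, March).
206 ÷ 7 = 29 full weeks with remainder 3, so 29 more Sundays after the first → 30.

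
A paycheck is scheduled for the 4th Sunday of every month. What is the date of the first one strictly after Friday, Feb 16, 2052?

Feb 2052 starts on a Thursday; its first Sunday is the 4th, so the 4th Sunday is the 25th — Feb 25, 2052.
Feb 25, 2052 is after Feb 16, 2052, so that is the next one.

Feb 25, 2052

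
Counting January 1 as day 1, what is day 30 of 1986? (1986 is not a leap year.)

30 January 1986

30 into January → January 30.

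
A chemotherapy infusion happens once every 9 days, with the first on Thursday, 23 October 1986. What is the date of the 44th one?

14 November 1987

The 44th occurrence is 43 intervals after the first: 43 × 9 = 387 days after 23 October 1986.
October has 31 days — 8 days to the end of October leaves 379.
November has 30 days (349 left).
December has 31 days (318 left).
January has 31 days (287 left).
February has 28 days (259 left).
March has 31 days (228 left).
April has 30 days (198 left).
May has 31 days (167 left).
June has 30 days (137 left).
July has 31 days (106 left).
August has 31 days (75 left).
September has 30 days (45 left).
October has 31 days (14 left).
14 days into November → 14 November 1987.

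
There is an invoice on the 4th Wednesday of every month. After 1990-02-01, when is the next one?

February 1990 starts on a Thursday; its first Wednesday is the 7th, so the 4th Wednesday is the 28th — 1990-02-28.
1990-02-28 is after 1990-02-01, so that is the next one.

1990-02-28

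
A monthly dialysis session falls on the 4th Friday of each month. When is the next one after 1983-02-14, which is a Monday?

1983-02-25

February 1983 starts on a Tuesday; its first Friday is the 4th, so the 4th Friday is the 25th — 1983-02-25.
1983-02-25 is after 1983-02-14, so that is the next one.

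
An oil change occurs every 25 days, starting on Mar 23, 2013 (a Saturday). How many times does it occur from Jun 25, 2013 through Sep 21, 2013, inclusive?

4

Occurrences land 25·i days after Mar 23, 2013 for i = 0, 1, 2, …
Jun 25, 2013 is 94 days after the start; 94 ÷ 25 = 3 remainder 19; since the remainder is 19, round up to i = 4. First occurrence in the window: #5 on Jul 1, 2013 (4×25 = 100 days in).
Sep 21, 2013 is 182 days after the start; 182 ÷ 25 = 7 remainder 7. Last occurrence in the window: #8 on Sep 14, 2013.
Occurrences #5 through #8: 4 in total.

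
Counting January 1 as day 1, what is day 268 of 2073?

2073-09-25

January has 31 days (268 − 31 = 237 remain).
February has 28 days (237 − 28 = 209 remain).
March has 31 days (209 − 31 = 178 remain).
April has 30 days (178 − 30 = 148 remain).
May has 31 days (148 − 31 = 117 remain).
June has 30 days (117 − 30 = 87 remain).
July has 31 days (87 − 31 = 56 remain).
August has 31 days (56 − 31 = 25 remain).
25 into September → September 25.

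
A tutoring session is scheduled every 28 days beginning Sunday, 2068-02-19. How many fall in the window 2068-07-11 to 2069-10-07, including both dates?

16

Occurrences land 28·i days after 2068-02-19 for i = 0, 1, 2, …
2068-07-11 is 143 days after the start; 143 ÷ 28 = 5 remainder 3; since the remainder is 3, round up to i = 6. First occurrence in the window: #7 on 2068-08-05 (6×28 = 168 days in).
2069-10-07 is 596 days after the start; 596 ÷ 28 = 21 remainder 8. Last occurrence in the window: #22 on 2069-09-29.
Occurrences #7 through #22: 16 in total.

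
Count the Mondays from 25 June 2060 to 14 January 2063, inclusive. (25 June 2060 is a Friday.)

133

25 June 2060 is a Friday; the first Monday on or after it is 28 June 2060 (3 days later).
From 28 June 2060 to 14 January 2063: 186 + 365 + 365 + 14 = 930 days (rest of 2060, 2061, 2062, to 14 January 2063 in 2063).
930 ÷ 7 = 132 full weeks with remainder 6, so 132 more Mondays after the first → 133.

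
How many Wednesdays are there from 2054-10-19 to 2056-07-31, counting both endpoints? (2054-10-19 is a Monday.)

2054-10-19 is a Monday; the first Wednesday on or after it is 2054-10-21 (2 days later).
From 2054-10-21 to 2056-07-31: 71 + 365 + 213 = 649 days (rest of 2054, 2055, to 2056-07-31 in 2056).
649 ÷ 7 = 92 full weeks with remainder 5, so 92 more Wednesdays after the first → 93.

93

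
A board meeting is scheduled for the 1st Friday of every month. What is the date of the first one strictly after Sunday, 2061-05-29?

2061-06-03

May 2061 starts on a Sunday, so its 1st Friday is 2061-05-06 (5 days in).
That is not after 2061-05-29, so look at June 2061.
June 2061 starts on a Wednesday, so its 1st Friday is 2061-06-03 (2 days in).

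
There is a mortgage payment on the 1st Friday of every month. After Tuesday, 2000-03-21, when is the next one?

2000-04-07

March 2000 starts on a Wednesday, so its 1st Friday is 2000-03-03 (2 days in).
That is not after 2000-03-21, so look at April 2000.
April 2000 starts on a Saturday, so its 1st Friday is 2000-04-07 (6 days in).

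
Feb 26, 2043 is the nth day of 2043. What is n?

57

Days in months before Feb: 31 = 31.
Plus 26 days into Feb → day 57.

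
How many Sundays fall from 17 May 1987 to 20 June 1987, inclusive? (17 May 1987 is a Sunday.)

17 May 1987 is a Sunday; the first Sunday on or after it is 17 May 1987.
From 17 May 1987 to 20 June 1987: 14 + 20 = 34 days (rest of May, June).
34 ÷ 7 = 4 full weeks with remainder 6, so 4 more Sundays after the first → 5.

5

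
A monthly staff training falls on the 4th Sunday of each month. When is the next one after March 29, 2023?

March 2023 starts on a Wednesday; its first Sunday is the 5th, so the 4th Sunday is the 26th — March 26, 2023.
That is not after March 29, 2023, so look at April 2023.
April 2023 starts on a Saturday; its first Sunday is the 2nd, so the 4th Sunday is the 23rd — April 23, 2023.

April 23, 2023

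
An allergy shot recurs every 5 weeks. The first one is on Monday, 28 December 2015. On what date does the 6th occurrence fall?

20 June 2016

The 6th occurrence is 5 intervals after the first: 5 × 35 = 175 days after 28 December 2015.
December has 31 days — 3 days to the end of December leaves 172.
January has 31 days (141 left).
February has 29 days (112 left).
March has 31 days (81 left).
April has 30 days (51 left).
May has 31 days (20 left).
20 days into June → 20 June 2016.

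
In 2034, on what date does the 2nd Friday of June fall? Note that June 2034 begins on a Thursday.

9 June 2034

June 2034 begins on a Thursday, so the first Friday is June 2 (1 day later).
The 2nd Friday is 1 weeks later: 2 + 7 = 9.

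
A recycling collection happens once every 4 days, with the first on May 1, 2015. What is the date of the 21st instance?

July 20, 2015

The 21st occurrence is 20 intervals after the first: 20 × 4 = 80 days after May 1, 2015.
May has 31 days — 30 days to the end of May leaves 50.
June has 30 days (20 left).
20 days into July → July 20, 2015.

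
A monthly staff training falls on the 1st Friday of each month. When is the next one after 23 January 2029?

2 February 2029

January 2029 starts on a Monday, so its 1st Friday is 5 January 2029 (4 days in).
That is not after 23 January 2029, so look at February 2029.
February 2029 starts on a Thursday, so its 1st Friday is 2 February 2029 (1 day in).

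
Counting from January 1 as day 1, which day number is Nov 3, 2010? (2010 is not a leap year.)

307

Days in months before Nov: 31 + 28 + 31 + 30 + 31 + 30 + 31 + 31 + 30 + 31 = 304.
Plus 3 days into Nov → day 307.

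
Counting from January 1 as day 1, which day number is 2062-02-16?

47

Days in months before February: 31 = 31.
Plus 16 days into February → day 47.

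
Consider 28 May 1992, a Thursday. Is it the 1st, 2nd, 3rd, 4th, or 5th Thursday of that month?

Day 28 falls in week ⌈28/7⌉ of the month.
Days 1–7 hold the 1st Thursday, 8–14 the 2nd, 15–21 the 3rd, 22–28 the 4th, 29–31 the 5th.
28 is in the range for the 4th.

4th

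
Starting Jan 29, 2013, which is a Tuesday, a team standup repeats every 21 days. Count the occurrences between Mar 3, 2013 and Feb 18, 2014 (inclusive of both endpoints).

17

Occurrences land 21·i days after Jan 29, 2013 for i = 0, 1, 2, …
Mar 3, 2013 is 33 days after the start; 33 ÷ 21 = 1 remainder 12; since the remainder is 12, round up to i = 2. First occurrence in the window: #3 on Mar 12, 2013 (2×21 = 42 days in).
Feb 18, 2014 is 385 days after the start; 385 ÷ 21 = 18 remainder 7. Last occurrence in the window: #19 on Feb 11, 2014.
Occurrences #3 through #19: 17 in total.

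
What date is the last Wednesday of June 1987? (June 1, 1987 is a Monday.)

June 1987 begins on a Monday, so the first Wednesday is June 3 (2 days later).
June 1987 has 30 days. Adding weeks: 3, 10, 17, 24 — the last one ≤ 30 is the 24th.

24 June 1987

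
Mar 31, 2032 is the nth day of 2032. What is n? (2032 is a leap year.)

91

Days in months before Mar: 31 + 29 = 60.
Plus 31 days into Mar → day 91.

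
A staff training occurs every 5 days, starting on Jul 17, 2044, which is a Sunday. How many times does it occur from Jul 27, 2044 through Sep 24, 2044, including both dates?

12

Occurrences land 5·i days after Jul 17, 2044 for i = 0, 1, 2, …
Jul 27, 2044 is 10 days after the start; 10 ÷ 5 = 2 remainder 0. First occurrence in the window: #3 on Jul 27, 2044 (2×5 = 10 days in).
Sep 24, 2044 is 69 days after the start; 69 ÷ 5 = 13 remainder 4. Last occurrence in the window: #14 on Sep 20, 2044.
Occurrences #3 through #14: 12 in total.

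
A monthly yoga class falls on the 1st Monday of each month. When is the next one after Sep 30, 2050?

Sep 2050 starts on a Thursday, so its 1st Monday is Sep 5, 2050 (4 days in).
That is not after Sep 30, 2050, so look at Oct 2050.
Oct 2050 starts on a Saturday, so its 1st Monday is Oct 3, 2050 (2 days in).

Oct 3, 2050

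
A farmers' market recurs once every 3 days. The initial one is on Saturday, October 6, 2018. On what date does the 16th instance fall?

November 20, 2018

The 16th occurrence is 15 intervals after the first: 15 × 3 = 45 days after October 6, 2018.
October has 31 days — 25 days to the end of October leaves 20.
20 days into November → November 20, 2018.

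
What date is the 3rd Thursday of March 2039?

March 2039 begins on a Tuesday, so the first Thursday is March 3 (2 days later).
The 3rd Thursday is 2 weeks later: 3 + 14 = 17.

March 17, 2039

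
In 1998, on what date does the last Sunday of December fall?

The first Sunday of December 1998 is December 6.
December 1998 has 31 days. Adding weeks: 6, 13, 20, 27 — the last one ≤ 31 is the 27th.

1998-12-27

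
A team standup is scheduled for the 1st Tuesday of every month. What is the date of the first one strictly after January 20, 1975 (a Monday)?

January 1975 starts on a Wednesday, so its 1st Tuesday is January 7, 1975 (6 days in).
That is not after January 20, 1975, so look at February 1975.
February 1975 starts on a Saturday, so its 1st Tuesday is February 4, 1975 (3 days in).

February 4, 1975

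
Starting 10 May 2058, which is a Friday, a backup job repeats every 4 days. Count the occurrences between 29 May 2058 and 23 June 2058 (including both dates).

7

Occurrences land 4·i days after 10 May 2058 for i = 0, 1, 2, …
29 May 2058 is 19 days after the start; 19 ÷ 4 = 4 remainder 3; since the remainder is 3, round up to i = 5. First occurrence in the window: #6 on 30 May 2058 (5×4 = 20 days in).
23 June 2058 is 44 days after the start; 44 ÷ 4 = 11 remainder 0. Last occurrence in the window: #12 on 23 June 2058.
Occurrences #6 through #12: 7 in total.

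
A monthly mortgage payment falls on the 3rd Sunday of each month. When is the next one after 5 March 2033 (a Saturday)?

20 March 2033

March 2033 starts on a Tuesday; its first Sunday is the 6th, so the 3rd Sunday is the 20th — 20 March 2033.
20 March 2033 is after 5 March 2033, so that is the next one.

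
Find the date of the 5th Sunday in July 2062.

July 2062 begins on a Saturday, so the first Sunday is July 2 (1 day later).
The 5th Sunday is 4 weeks later: 2 + 28 = 30.

2062-07-30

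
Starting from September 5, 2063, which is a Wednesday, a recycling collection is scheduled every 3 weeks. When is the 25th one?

January 21, 2065

The 25th occurrence is 24 intervals after the first: 24 × 21 = 504 days after September 5, 2063.
September has 30 days — 25 days to the end of September leaves 479.
From end of September to end of 2063 is 92 days (387 left).
2064 has 366 days (21 left).
21 days into January → January 21, 2065.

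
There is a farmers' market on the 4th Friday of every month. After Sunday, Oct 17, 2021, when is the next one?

Oct 2021 starts on a Friday; its first Friday is the 1st, so the 4th Friday is the 22nd — Oct 22, 2021.
Oct 22, 2021 is after Oct 17, 2021, so that is the next one.

Oct 22, 2021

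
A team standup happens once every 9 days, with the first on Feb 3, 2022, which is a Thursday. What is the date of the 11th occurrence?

The 11th occurrence is 10 intervals after the first: 10 × 9 = 90 days after Feb 3, 2022.
Feb has 28 days — 25 days to the end of Feb leaves 65.
Mar has 31 days (34 left).
Apr has 30 days (4 left).
4 days into May → May 4, 2022.

May 4, 2022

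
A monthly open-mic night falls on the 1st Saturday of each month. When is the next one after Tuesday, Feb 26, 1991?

Mar 2, 1991

Feb 1991 starts on a Friday, so its 1st Saturday is Feb 2, 1991 (1 day in).
That is not after Feb 26, 1991, so look at Mar 1991.
Mar 1991 starts on a Friday, so its 1st Saturday is Mar 2, 1991 (1 day in).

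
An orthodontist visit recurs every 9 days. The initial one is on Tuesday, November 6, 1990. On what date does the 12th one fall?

February 13, 1991

The 12th occurrence is 11 intervals after the first: 11 × 9 = 99 days after November 6, 1990.
November has 30 days — 24 days to the end of November leaves 75.
December has 31 days (44 left).
January has 31 days (13 left).
13 days into February → February 13, 1991.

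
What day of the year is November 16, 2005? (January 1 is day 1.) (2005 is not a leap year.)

Days in months before November: 31 + 28 + 31 + 30 + 31 + 30 + 31 + 31 + 30 + 31 = 304.
Plus 16 days into November → day 320.

320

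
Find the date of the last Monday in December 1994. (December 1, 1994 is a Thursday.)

December 1994 begins on a Thursday, so the first Monday is December 5 (4 days later).
December 1994 has 31 days. Adding weeks: 5, 12, 19, 26 — the last one ≤ 31 is the 26th.

26 December 1994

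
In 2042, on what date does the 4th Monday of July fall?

28 July 2042

The first Monday of July 2042 is July 7.
The 4th Monday is 3 weeks later: 7 + 21 = 28.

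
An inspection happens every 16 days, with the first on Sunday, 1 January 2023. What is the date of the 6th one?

22 March 2023

The 6th occurrence is 5 intervals after the first: 5 × 16 = 80 days after 1 January 2023.
January has 31 days — 30 days to the end of January leaves 50.
February has 28 days (22 left).
22 days into March → 22 March 2023.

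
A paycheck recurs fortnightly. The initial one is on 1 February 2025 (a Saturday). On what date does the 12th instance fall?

The 12th occurrence is 11 intervals after the first: 11 × 14 = 154 days after 1 February 2025.
February has 28 days — 27 days to the end of February leaves 127.
March has 31 days (96 left).
April has 30 days (66 left).
May has 31 days (35 left).
June has 30 days (5 left).
5 days into July → 5 July 2025.

5 July 2025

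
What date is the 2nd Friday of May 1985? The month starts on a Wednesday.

1985-05-10

May 1985 begins on a Wednesday, so the first Friday is May 3 (2 days later).
The 2nd Friday is 1 weeks later: 3 + 7 = 10.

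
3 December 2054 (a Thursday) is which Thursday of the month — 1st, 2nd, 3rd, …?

1st

Day 3 falls in week ⌈3/7⌉ of the month.
Days 1–7 hold the 1st Thursday, 8–14 the 2nd, 15–21 the 3rd, 22–28 the 4th, 29–31 the 5th.
3 is in the range for the 1st.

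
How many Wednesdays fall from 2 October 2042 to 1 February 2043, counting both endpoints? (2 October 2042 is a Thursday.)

17

2 October 2042 is a Thursday; the first Wednesday on or after it is 8 October 2042 (6 days later).
From 8 October 2042 to 1 February 2043: 23 + 30 + 31 + 31 + 1 = 116 days (rest of October, November, December, January, February).
116 ÷ 7 = 16 full weeks with remainder 4, so 16 more Wednesdays after the first → 17.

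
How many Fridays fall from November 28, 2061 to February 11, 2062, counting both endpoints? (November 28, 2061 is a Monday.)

November 28, 2061 is a Monday; the first Friday on or after it is December 2, 2061 (4 days later).
From December 2, 2061 to February 11, 2062: 29 + 31 + 11 = 71 days (rest of December, January, February).
71 ÷ 7 = 10 full weeks with remainder 1, so 10 more Fridays after the first → 11.

11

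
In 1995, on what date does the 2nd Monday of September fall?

11 September 1995

The first Monday of September 1995 is September 4.
The 2nd Monday is 1 weeks later: 4 + 7 = 11.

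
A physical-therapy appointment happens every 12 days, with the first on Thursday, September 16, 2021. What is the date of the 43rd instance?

The 43rd occurrence is 42 intervals after the first: 42 × 12 = 504 days after September 16, 2021.
September has 30 days — 14 days to the end of September leaves 490.
From end of September to end of 2021 is 92 days (398 left).
2022 has 365 days (33 left).
January has 31 days (2 left).
2 days into February → February 2, 2023.

February 2, 2023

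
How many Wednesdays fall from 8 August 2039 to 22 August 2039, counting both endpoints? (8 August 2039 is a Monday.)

2

8 August 2039 is a Monday; the first Wednesday on or after it is 10 August 2039 (2 days later).
From 10 August 2039 to 22 August 2039 is 22 − 10 = 12 days.
12 ÷ 7 = 1 full weeks with remainder 5, so 1 more Wednesdays after the first → 2.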